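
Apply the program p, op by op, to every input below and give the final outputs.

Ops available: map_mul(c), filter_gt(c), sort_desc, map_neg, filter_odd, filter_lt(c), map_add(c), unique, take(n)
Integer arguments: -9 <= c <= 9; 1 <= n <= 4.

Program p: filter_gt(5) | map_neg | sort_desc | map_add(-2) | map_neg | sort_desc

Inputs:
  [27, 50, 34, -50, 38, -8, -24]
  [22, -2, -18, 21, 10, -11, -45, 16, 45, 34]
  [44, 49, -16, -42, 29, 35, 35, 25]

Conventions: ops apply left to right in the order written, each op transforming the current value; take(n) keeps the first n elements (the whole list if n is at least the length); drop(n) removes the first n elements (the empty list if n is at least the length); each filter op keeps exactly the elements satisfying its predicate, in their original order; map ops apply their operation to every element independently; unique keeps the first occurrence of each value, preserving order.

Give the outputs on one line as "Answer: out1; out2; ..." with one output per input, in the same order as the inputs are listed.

[52, 40, 36, 29]; [47, 36, 24, 23, 18, 12]; [51, 46, 37, 37, 31, 27]

Execution, op by op:
  [27, 50, 34, -50, 38, -8, -24] -> [27, 50, 34, 38] -> [-27, -50, -34, -38] -> [-27, -34, -38, -50] -> [-29, -36, -40, -52] -> [29, 36, 40, 52] -> [52, 40, 36, 29]
  [22, -2, -18, 21, 10, -11, -45, 16, 45, 34] -> [22, 21, 10, 16, 45, 34] -> [-22, -21, -10, -16, -45, -34] -> [-10, -16, -21, -22, -34, -45] -> [-12, -18, -23, -24, -36, -47] -> [12, 18, 23, 24, 36, 47] -> [47, 36, 24, 23, 18, 12]
  [44, 49, -16, -42, 29, 35, 35, 25] -> [44, 49, 29, 35, 35, 25] -> [-44, -49, -29, -35, -35, -25] -> [-25, -29, -35, -35, -44, -49] -> [-27, -31, -37, -37, -46, -51] -> [27, 31, 37, 37, 46, 51] -> [51, 46, 37, 37, 31, 27]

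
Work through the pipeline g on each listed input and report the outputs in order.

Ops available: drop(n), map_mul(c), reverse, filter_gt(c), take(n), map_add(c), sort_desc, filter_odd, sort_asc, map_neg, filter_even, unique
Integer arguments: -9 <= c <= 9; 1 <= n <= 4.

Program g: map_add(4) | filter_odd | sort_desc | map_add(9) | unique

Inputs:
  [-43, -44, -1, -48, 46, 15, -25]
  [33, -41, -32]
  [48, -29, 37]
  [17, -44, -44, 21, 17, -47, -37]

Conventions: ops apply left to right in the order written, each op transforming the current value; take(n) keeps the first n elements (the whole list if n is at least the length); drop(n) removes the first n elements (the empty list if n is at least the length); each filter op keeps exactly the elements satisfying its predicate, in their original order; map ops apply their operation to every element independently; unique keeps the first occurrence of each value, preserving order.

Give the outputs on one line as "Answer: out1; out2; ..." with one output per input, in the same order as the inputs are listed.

Execution, op by op:
  [-43, -44, -1, -48, 46, 15, -25] -> [-39, -40, 3, -44, 50, 19, -21] -> [-39, 3, 19, -21] -> [19, 3, -21, -39] -> [28, 12, -12, -30] -> [28, 12, -12, -30]
  [33, -41, -32] -> [37, -37, -28] -> [37, -37] -> [37, -37] -> [46, -28] -> [46, -28]
  [48, -29, 37] -> [52, -25, 41] -> [-25, 41] -> [41, -25] -> [50, -16] -> [50, -16]
  [17, -44, -44, 21, 17, -47, -37] -> [21, -40, -40, 25, 21, -43, -33] -> [21, 25, 21, -43, -33] -> [25, 21, 21, -33, -43] -> [34, 30, 30, -24, -34] -> [34, 30, -24, -34]

[28, 12, -12, -30]; [46, -28]; [50, -16]; [34, 30, -24, -34]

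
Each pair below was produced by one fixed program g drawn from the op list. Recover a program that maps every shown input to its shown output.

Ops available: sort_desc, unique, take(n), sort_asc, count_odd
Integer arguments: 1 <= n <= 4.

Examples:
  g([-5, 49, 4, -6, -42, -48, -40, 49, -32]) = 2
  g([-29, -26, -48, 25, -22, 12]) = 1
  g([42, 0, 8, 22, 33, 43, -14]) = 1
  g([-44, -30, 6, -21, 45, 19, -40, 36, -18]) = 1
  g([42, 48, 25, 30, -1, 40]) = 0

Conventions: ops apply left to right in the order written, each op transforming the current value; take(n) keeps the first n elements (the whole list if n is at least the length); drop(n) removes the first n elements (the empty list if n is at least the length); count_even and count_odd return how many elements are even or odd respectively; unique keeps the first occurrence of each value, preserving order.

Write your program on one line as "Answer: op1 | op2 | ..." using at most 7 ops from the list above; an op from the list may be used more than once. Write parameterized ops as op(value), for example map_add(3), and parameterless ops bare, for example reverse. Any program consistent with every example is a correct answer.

sort_asc | sort_desc | take(3) | take(2) | sort_asc | count_odd

Check, running the answer program on each example:
  [-5, 49, 4, -6, -42, -48, -40, 49, -32] -> [-48, -42, -40, -32, -6, -5, 4, 49, 49] -> [49, 49, 4, -5, -6, -32, -40, -42, -48] -> [49, 49, 4] -> [49, 49] -> [49, 49] -> 2
  [-29, -26, -48, 25, -22, 12] -> [-48, -29, -26, -22, 12, 25] -> [25, 12, -22, -26, -29, -48] -> [25, 12, -22] -> [25, 12] -> [12, 25] -> 1
  [42, 0, 8, 22, 33, 43, -14] -> [-14, 0, 8, 22, 33, 42, 43] -> [43, 42, 33, 22, 8, 0, -14] -> [43, 42, 33] -> [43, 42] -> [42, 43] -> 1
  [-44, -30, 6, -21, 45, 19, -40, 36, -18] -> [-44, -40, -30, -21, -18, 6, 19, 36, 45] -> [45, 36, 19, 6, -18, -21, -30, -40, -44] -> [45, 36, 19] -> [45, 36] -> [36, 45] -> 1
  [42, 48, 25, 30, -1, 40] -> [-1, 25, 30, 40, 42, 48] -> [48, 42, 40, 30, 25, -1] -> [48, 42, 40] -> [48, 42] -> [42, 48] -> 0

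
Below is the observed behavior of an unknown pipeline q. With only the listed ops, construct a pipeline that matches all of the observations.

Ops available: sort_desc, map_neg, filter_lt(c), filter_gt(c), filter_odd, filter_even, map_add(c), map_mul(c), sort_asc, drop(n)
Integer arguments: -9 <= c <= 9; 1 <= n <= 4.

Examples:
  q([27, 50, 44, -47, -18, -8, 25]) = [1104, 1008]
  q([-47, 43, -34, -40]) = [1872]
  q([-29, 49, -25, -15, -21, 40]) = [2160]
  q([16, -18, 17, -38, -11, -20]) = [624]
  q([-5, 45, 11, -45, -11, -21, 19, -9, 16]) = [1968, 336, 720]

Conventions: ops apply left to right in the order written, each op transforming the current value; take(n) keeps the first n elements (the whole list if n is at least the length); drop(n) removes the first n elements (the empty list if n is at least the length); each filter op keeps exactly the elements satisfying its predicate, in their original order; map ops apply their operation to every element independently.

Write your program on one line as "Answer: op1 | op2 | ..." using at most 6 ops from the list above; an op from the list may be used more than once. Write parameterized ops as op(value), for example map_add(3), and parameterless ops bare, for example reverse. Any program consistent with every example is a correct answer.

filter_gt(2) | map_add(-4) | filter_odd | map_mul(6) | map_mul(8)

Check, running the answer program on each example:
  [27, 50, 44, -47, -18, -8, 25] -> [27, 50, 44, 25] -> [23, 46, 40, 21] -> [23, 21] -> [138, 126] -> [1104, 1008]
  [-47, 43, -34, -40] -> [43] -> [39] -> [39] -> [234] -> [1872]
  [-29, 49, -25, -15, -21, 40] -> [49, 40] -> [45, 36] -> [45] -> [270] -> [2160]
  [16, -18, 17, -38, -11, -20] -> [16, 17] -> [12, 13] -> [13] -> [78] -> [624]
  [-5, 45, 11, -45, -11, -21, 19, -9, 16] -> [45, 11, 19, 16] -> [41, 7, 15, 12] -> [41, 7, 15] -> [246, 42, 90] -> [1968, 336, 720]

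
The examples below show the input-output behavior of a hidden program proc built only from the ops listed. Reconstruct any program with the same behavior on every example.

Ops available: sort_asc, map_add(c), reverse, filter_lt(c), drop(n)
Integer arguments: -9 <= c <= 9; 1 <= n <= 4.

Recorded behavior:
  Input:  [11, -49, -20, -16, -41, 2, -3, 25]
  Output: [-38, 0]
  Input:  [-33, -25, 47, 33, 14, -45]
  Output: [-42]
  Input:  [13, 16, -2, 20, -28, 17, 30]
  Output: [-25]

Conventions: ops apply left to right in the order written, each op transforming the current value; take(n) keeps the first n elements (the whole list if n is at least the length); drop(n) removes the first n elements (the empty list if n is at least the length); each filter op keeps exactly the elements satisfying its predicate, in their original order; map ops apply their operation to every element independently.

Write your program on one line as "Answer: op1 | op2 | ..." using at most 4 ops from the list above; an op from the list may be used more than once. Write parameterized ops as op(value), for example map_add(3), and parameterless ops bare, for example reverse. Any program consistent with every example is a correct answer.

drop(4) | map_add(3) | filter_lt(5)

Check, running the answer program on each example:
  [11, -49, -20, -16, -41, 2, -3, 25] -> [-41, 2, -3, 25] -> [-38, 5, 0, 28] -> [-38, 0]
  [-33, -25, 47, 33, 14, -45] -> [14, -45] -> [17, -42] -> [-42]
  [13, 16, -2, 20, -28, 17, 30] -> [-28, 17, 30] -> [-25, 20, 33] -> [-25]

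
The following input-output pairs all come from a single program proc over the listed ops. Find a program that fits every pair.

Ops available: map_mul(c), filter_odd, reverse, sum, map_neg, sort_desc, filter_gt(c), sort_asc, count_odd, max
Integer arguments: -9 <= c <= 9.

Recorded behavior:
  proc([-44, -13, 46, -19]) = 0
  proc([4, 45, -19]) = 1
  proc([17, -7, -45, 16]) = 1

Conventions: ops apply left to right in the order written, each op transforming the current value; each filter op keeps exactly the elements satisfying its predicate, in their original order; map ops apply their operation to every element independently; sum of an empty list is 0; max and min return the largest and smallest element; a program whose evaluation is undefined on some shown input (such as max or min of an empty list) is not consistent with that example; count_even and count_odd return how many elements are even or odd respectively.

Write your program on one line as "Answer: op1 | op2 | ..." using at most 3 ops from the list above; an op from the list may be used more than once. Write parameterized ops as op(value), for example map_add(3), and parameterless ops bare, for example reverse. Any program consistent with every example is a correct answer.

filter_gt(-2) | sort_asc | count_odd

Check, running the answer program on each example:
  [-44, -13, 46, -19] -> [46] -> [46] -> 0
  [4, 45, -19] -> [4, 45] -> [4, 45] -> 1
  [17, -7, -45, 16] -> [17, 16] -> [16, 17] -> 1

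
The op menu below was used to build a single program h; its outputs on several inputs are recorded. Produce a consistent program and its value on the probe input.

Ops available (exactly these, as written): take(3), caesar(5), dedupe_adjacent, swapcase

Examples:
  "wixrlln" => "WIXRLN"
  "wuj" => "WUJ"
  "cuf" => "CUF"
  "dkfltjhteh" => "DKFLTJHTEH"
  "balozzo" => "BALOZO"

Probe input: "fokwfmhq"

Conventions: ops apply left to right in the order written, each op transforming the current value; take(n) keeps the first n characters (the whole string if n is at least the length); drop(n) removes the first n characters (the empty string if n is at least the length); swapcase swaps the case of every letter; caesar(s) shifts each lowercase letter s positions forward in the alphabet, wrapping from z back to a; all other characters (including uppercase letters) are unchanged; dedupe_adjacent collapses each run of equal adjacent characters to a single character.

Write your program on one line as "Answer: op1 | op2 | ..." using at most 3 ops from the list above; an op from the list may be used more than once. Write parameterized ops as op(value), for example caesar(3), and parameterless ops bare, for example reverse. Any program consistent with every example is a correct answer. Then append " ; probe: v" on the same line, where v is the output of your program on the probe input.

dedupe_adjacent | swapcase ; probe: "FOKWFMHQ"

Check, running the answer program on each example:
  "wixrlln" -> "wixrln" -> "WIXRLN"
  "wuj" -> "wuj" -> "WUJ"
  "cuf" -> "cuf" -> "CUF"
  "dkfltjhteh" -> "dkfltjhteh" -> "DKFLTJHTEH"
  "balozzo" -> "balozo" -> "BALOZO"
  probe: "fokwfmhq" -> "fokwfmhq" -> "FOKWFMHQ"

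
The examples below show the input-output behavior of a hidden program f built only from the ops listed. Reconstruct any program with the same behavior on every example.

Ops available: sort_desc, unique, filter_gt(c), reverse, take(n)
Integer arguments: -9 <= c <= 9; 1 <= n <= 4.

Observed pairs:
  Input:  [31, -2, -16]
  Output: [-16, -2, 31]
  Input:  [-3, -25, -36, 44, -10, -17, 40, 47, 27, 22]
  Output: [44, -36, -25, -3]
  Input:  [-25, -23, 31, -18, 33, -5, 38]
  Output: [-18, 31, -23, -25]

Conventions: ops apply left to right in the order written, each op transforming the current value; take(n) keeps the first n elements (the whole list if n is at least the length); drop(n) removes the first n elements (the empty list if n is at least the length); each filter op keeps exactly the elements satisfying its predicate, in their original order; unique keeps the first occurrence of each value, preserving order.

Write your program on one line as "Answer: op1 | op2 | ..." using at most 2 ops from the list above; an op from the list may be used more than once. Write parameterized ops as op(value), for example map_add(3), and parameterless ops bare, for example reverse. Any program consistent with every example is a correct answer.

take(4) | reverse

Check, running the answer program on each example:
  [31, -2, -16] -> [31, -2, -16] -> [-16, -2, 31]
  [-3, -25, -36, 44, -10, -17, 40, 47, 27, 22] -> [-3, -25, -36, 44] -> [44, -36, -25, -3]
  [-25, -23, 31, -18, 33, -5, 38] -> [-25, -23, 31, -18] -> [-18, 31, -23, -25]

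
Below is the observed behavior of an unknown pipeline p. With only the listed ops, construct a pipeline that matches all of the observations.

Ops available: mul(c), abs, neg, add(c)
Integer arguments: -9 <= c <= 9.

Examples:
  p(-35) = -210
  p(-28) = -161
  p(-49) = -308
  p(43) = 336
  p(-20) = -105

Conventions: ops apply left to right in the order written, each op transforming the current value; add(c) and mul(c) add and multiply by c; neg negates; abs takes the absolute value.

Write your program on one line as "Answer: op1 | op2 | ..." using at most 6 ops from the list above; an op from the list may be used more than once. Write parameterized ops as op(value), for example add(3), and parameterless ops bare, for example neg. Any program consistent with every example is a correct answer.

add(8) | add(-3) | neg | mul(7) | neg

Check, running the answer program on each example:
  -35 -> -27 -> -30 -> 30 -> 210 -> -210
  -28 -> -20 -> -23 -> 23 -> 161 -> -161
  -49 -> -41 -> -44 -> 44 -> 308 -> -308
  43 -> 51 -> 48 -> -48 -> -336 -> 336
  -20 -> -12 -> -15 -> 15 -> 105 -> -105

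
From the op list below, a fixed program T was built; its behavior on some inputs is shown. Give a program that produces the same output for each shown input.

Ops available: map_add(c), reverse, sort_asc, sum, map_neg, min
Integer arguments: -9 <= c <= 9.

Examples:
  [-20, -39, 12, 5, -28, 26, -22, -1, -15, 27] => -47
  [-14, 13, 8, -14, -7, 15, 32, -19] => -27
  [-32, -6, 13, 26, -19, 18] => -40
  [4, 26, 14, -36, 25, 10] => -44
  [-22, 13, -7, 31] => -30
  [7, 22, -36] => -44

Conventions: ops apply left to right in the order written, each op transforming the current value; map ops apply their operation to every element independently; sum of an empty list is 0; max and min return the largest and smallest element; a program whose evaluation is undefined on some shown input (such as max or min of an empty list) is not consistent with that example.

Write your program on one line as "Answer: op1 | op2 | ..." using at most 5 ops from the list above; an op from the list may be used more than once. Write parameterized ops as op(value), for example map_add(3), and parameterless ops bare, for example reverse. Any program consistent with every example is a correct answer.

reverse | map_add(-8) | sort_asc | min

Check, running the answer program on each example:
  [-20, -39, 12, 5, -28, 26, -22, -1, -15, 27] -> [27, -15, -1, -22, 26, -28, 5, 12, -39, -20] -> [19, -23, -9, -30, 18, -36, -3, 4, -47, -28] -> [-47, -36, -30, -28, -23, -9, -3, 4, 18, 19] -> -47
  [-14, 13, 8, -14, -7, 15, 32, -19] -> [-19, 32, 15, -7, -14, 8, 13, -14] -> [-27, 24, 7, -15, -22, 0, 5, -22] -> [-27, -22, -22, -15, 0, 5, 7, 24] -> -27
  [-32, -6, 13, 26, -19, 18] -> [18, -19, 26, 13, -6, -32] -> [10, -27, 18, 5, -14, -40] -> [-40, -27, -14, 5, 10, 18] -> -40
  [4, 26, 14, -36, 25, 10] -> [10, 25, -36, 14, 26, 4] -> [2, 17, -44, 6, 18, -4] -> [-44, -4, 2, 6, 17, 18] -> -44
  [-22, 13, -7, 31] -> [31, -7, 13, -22] -> [23, -15, 5, -30] -> [-30, -15, 5, 23] -> -30
  [7, 22, -36] -> [-36, 22, 7] -> [-44, 14, -1] -> [-44, -1, 14] -> -44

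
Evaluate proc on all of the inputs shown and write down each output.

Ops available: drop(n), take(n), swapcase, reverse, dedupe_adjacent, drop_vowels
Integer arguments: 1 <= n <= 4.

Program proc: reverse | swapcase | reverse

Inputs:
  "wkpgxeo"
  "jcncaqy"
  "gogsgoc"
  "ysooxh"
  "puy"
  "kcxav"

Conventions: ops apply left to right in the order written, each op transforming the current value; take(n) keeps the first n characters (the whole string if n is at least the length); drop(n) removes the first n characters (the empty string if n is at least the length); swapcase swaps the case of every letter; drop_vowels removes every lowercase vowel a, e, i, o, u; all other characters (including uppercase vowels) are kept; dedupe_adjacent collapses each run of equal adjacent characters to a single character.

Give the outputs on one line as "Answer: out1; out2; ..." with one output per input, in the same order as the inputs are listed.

Execution, op by op:
  "wkpgxeo" -> "oexgpkw" -> "OEXGPKW" -> "WKPGXEO"
  "jcncaqy" -> "yqacncj" -> "YQACNCJ" -> "JCNCAQY"
  "gogsgoc" -> "cogsgog" -> "COGSGOG" -> "GOGSGOC"
  "ysooxh" -> "hxoosy" -> "HXOOSY" -> "YSOOXH"
  "puy" -> "yup" -> "YUP" -> "PUY"
  "kcxav" -> "vaxck" -> "VAXCK" -> "KCXAV"

"WKPGXEO"; "JCNCAQY"; "GOGSGOC"; "YSOOXH"; "PUY"; "KCXAV"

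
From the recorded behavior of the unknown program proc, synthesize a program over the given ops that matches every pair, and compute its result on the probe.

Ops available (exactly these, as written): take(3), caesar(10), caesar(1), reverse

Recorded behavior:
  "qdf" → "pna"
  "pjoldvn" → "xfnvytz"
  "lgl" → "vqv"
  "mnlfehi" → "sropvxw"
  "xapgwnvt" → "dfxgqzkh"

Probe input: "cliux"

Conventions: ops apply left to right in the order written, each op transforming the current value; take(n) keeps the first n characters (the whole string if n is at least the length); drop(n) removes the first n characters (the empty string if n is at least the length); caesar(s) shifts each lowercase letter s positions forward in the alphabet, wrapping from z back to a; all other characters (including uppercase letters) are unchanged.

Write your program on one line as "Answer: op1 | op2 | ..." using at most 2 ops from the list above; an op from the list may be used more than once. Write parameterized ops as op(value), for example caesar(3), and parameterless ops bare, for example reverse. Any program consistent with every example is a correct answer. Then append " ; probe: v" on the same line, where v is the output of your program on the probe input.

reverse | caesar(10) ; probe: "hesvm"

Check, running the answer program on each example:
  "qdf" -> "fdq" -> "pna"
  "pjoldvn" -> "nvdlojp" -> "xfnvytz"
  "lgl" -> "lgl" -> "vqv"
  "mnlfehi" -> "iheflnm" -> "sropvxw"
  "xapgwnvt" -> "tvnwgpax" -> "dfxgqzkh"
  probe: "cliux" -> "xuilc" -> "hesvm"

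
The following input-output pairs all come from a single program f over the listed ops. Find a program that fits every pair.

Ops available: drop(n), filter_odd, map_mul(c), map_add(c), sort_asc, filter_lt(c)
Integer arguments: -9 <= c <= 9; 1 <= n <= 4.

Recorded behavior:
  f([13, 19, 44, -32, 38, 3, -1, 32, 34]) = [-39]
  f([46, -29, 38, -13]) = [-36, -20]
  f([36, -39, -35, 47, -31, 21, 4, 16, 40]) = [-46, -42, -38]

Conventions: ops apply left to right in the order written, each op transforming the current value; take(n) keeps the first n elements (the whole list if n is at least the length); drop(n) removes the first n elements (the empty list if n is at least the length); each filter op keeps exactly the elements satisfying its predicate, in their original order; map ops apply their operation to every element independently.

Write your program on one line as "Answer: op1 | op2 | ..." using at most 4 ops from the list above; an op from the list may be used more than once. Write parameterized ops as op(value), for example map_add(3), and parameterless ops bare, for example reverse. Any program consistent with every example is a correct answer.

sort_asc | filter_lt(4) | filter_lt(-5) | map_add(-7)

Check, running the answer program on each example:
  [13, 19, 44, -32, 38, 3, -1, 32, 34] -> [-32, -1, 3, 13, 19, 32, 34, 38, 44] -> [-32, -1, 3] -> [-32] -> [-39]
  [46, -29, 38, -13] -> [-29, -13, 38, 46] -> [-29, -13] -> [-29, -13] -> [-36, -20]
  [36, -39, -35, 47, -31, 21, 4, 16, 40] -> [-39, -35, -31, 4, 16, 21, 36, 40, 47] -> [-39, -35, -31] -> [-39, -35, -31] -> [-46, -42, -38]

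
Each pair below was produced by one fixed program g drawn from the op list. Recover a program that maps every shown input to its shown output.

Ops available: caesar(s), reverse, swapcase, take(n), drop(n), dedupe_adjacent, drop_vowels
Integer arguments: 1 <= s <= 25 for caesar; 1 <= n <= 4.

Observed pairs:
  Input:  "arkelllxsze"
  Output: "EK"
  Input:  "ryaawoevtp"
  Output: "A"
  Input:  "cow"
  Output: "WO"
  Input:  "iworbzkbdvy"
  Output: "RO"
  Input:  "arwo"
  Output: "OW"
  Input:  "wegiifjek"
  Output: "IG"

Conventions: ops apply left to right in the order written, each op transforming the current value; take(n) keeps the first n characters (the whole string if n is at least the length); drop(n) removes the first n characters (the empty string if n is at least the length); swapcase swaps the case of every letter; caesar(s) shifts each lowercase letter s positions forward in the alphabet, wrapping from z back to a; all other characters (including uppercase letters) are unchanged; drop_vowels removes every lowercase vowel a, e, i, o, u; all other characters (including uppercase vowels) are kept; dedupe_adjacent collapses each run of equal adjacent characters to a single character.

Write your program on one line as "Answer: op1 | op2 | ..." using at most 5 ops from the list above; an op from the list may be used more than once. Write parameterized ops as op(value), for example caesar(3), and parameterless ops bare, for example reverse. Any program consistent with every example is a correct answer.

take(4) | swapcase | reverse | take(2) | dedupe_adjacent

Check, running the answer program on each example:
  "arkelllxsze" -> "arke" -> "ARKE" -> "EKRA" -> "EK" -> "EK"
  "ryaawoevtp" -> "ryaa" -> "RYAA" -> "AAYR" -> "AA" -> "A"
  "cow" -> "cow" -> "COW" -> "WOC" -> "WO" -> "WO"
  "iworbzkbdvy" -> "iwor" -> "IWOR" -> "ROWI" -> "RO" -> "RO"
  "arwo" -> "arwo" -> "ARWO" -> "OWRA" -> "OW" -> "OW"
  "wegiifjek" -> "wegi" -> "WEGI" -> "IGEW" -> "IG" -> "IG"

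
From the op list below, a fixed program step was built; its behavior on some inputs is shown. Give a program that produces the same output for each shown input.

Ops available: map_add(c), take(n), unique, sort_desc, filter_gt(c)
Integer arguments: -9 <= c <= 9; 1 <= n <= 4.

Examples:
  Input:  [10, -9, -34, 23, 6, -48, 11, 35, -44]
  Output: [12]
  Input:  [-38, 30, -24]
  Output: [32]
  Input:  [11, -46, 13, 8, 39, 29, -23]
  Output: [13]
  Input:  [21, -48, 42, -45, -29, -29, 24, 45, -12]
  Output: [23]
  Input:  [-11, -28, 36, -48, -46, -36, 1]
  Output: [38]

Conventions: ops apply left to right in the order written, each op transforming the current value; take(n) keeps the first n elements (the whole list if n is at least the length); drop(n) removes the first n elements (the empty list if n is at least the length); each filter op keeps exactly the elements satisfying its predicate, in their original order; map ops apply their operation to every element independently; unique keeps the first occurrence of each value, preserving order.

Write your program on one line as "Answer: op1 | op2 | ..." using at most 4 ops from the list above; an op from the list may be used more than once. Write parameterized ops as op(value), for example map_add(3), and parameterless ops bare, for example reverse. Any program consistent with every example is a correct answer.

map_add(2) | unique | filter_gt(0) | take(1)

Check, running the answer program on each example:
  [10, -9, -34, 23, 6, -48, 11, 35, -44] -> [12, -7, -32, 25, 8, -46, 13, 37, -42] -> [12, -7, -32, 25, 8, -46, 13, 37, -42] -> [12, 25, 8, 13, 37] -> [12]
  [-38, 30, -24] -> [-36, 32, -22] -> [-36, 32, -22] -> [32] -> [32]
  [11, -46, 13, 8, 39, 29, -23] -> [13, -44, 15, 10, 41, 31, -21] -> [13, -44, 15, 10, 41, 31, -21] -> [13, 15, 10, 41, 31] -> [13]
  [21, -48, 42, -45, -29, -29, 24, 45, -12] -> [23, -46, 44, -43, -27, -27, 26, 47, -10] -> [23, -46, 44, -43, -27, 26, 47, -10] -> [23, 44, 26, 47] -> [23]
  [-11, -28, 36, -48, -46, -36, 1] -> [-9, -26, 38, -46, -44, -34, 3] -> [-9, -26, 38, -46, -44, -34, 3] -> [38, 3] -> [38]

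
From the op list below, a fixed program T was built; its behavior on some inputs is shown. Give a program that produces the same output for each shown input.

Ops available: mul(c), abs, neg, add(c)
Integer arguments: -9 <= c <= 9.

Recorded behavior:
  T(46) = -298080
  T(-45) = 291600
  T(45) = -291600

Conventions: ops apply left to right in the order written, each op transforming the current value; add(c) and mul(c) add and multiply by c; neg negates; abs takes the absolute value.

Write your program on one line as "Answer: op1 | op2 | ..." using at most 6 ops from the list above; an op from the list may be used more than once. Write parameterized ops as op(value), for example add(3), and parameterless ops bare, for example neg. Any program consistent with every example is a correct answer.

mul(-3) | mul(-5) | mul(-9) | neg | mul(-6) | mul(8)

Check, running the answer program on each example:
  46 -> -138 -> 690 -> -6210 -> 6210 -> -37260 -> -298080
  -45 -> 135 -> -675 -> 6075 -> -6075 -> 36450 -> 291600
  45 -> -135 -> 675 -> -6075 -> 6075 -> -36450 -> -291600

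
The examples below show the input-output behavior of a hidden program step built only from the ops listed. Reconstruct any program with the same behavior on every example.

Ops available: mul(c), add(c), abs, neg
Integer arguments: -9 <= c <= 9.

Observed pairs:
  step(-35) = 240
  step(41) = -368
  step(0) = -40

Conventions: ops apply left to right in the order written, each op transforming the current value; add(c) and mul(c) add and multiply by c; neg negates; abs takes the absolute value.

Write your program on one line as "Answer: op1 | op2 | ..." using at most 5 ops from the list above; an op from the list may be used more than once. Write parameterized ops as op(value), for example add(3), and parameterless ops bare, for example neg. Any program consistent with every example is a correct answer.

add(-1) | neg | add(-6) | mul(8)

Check, running the answer program on each example:
  -35 -> -36 -> 36 -> 30 -> 240
  41 -> 40 -> -40 -> -46 -> -368
  0 -> -1 -> 1 -> -5 -> -40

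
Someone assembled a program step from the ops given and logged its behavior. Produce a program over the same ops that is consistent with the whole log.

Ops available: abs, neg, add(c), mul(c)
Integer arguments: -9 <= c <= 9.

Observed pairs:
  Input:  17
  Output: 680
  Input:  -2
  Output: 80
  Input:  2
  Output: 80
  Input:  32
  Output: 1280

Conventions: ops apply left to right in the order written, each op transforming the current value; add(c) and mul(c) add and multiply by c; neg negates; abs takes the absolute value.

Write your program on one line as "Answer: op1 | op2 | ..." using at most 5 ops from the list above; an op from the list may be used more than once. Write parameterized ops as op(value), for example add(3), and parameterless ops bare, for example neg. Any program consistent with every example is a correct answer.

mul(-8) | abs | mul(-5) | neg

Check, running the answer program on each example:
  17 -> -136 -> 136 -> -680 -> 680
  -2 -> 16 -> 16 -> -80 -> 80
  2 -> -16 -> 16 -> -80 -> 80
  32 -> -256 -> 256 -> -1280 -> 1280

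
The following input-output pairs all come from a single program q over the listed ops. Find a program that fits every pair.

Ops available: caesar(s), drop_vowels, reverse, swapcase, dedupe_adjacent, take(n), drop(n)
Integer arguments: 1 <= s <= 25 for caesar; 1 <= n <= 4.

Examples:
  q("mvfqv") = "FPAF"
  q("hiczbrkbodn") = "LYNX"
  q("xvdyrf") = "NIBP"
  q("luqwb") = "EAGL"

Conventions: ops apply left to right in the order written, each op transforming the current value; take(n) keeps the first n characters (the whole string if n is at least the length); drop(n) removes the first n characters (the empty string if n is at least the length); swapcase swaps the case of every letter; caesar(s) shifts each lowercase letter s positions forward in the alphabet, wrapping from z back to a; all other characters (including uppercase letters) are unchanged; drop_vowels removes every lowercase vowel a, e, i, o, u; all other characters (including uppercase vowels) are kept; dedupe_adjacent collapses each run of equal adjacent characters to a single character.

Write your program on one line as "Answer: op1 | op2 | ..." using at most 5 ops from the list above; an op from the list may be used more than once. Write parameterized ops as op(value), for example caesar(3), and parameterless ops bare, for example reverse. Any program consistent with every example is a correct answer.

reverse | caesar(10) | swapcase | take(4) | reverse

Check, running the answer program on each example:
  "mvfqv" -> "vqfvm" -> "fapfw" -> "FAPFW" -> "FAPF" -> "FPAF"
  "hiczbrkbodn" -> "ndobkrbzcih" -> "xnylubljmsr" -> "XNYLUBLJMSR" -> "XNYL" -> "LYNX"
  "xvdyrf" -> "frydvx" -> "pbinfh" -> "PBINFH" -> "PBIN" -> "NIBP"
  "luqwb" -> "bwqul" -> "lgaev" -> "LGAEV" -> "LGAE" -> "EAGL"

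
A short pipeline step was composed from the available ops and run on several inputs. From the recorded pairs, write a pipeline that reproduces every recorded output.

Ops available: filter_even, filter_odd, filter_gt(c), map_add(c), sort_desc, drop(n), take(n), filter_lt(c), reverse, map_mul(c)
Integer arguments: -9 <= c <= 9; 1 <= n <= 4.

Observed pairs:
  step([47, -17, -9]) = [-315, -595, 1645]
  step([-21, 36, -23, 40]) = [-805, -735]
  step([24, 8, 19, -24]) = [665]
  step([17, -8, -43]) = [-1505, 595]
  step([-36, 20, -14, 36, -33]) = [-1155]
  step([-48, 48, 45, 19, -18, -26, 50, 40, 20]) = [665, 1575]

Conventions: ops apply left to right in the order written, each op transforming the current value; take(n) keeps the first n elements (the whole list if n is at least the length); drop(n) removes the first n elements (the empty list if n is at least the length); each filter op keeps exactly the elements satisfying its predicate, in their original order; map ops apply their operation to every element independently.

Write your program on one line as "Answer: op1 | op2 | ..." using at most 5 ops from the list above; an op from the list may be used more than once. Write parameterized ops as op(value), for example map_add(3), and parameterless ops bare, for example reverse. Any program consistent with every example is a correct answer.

map_mul(-5) | filter_odd | reverse | map_mul(-7)

Check, running the answer program on each example:
  [47, -17, -9] -> [-235, 85, 45] -> [-235, 85, 45] -> [45, 85, -235] -> [-315, -595, 1645]
  [-21, 36, -23, 40] -> [105, -180, 115, -200] -> [105, 115] -> [115, 105] -> [-805, -735]
  [24, 8, 19, -24] -> [-120, -40, -95, 120] -> [-95] -> [-95] -> [665]
  [17, -8, -43] -> [-85, 40, 215] -> [-85, 215] -> [215, -85] -> [-1505, 595]
  [-36, 20, -14, 36, -33] -> [180, -100, 70, -180, 165] -> [165] -> [165] -> [-1155]
  [-48, 48, 45, 19, -18, -26, 50, 40, 20] -> [240, -240, -225, -95, 90, 130, -250, -200, -100] -> [-225, -95] -> [-95, -225] -> [665, 1575]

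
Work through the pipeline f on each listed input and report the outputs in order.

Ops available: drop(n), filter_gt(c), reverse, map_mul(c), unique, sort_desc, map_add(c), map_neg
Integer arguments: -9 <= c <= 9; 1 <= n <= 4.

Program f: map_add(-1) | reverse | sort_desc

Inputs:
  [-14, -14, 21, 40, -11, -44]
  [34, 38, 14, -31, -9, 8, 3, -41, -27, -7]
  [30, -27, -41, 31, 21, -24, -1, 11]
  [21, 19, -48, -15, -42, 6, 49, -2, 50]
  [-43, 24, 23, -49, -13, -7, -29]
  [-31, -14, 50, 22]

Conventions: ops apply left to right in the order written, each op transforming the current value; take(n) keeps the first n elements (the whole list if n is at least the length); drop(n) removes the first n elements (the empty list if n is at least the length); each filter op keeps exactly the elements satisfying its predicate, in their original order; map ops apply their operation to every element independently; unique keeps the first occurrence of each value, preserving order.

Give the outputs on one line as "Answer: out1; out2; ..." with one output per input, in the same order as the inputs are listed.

[39, 20, -12, -15, -15, -45]; [37, 33, 13, 7, 2, -8, -10, -28, -32, -42]; [30, 29, 20, 10, -2, -25, -28, -42]; [49, 48, 20, 18, 5, -3, -16, -43, -49]; [23, 22, -8, -14, -30, -44, -50]; [49, 21, -15, -32]

Execution, op by op:
  [-14, -14, 21, 40, -11, -44] -> [-15, -15, 20, 39, -12, -45] -> [-45, -12, 39, 20, -15, -15] -> [39, 20, -12, -15, -15, -45]
  [34, 38, 14, -31, -9, 8, 3, -41, -27, -7] -> [33, 37, 13, -32, -10, 7, 2, -42, -28, -8] -> [-8, -28, -42, 2, 7, -10, -32, 13, 37, 33] -> [37, 33, 13, 7, 2, -8, -10, -28, -32, -42]
  [30, -27, -41, 31, 21, -24, -1, 11] -> [29, -28, -42, 30, 20, -25, -2, 10] -> [10, -2, -25, 20, 30, -42, -28, 29] -> [30, 29, 20, 10, -2, -25, -28, -42]
  [21, 19, -48, -15, -42, 6, 49, -2, 50] -> [20, 18, -49, -16, -43, 5, 48, -3, 49] -> [49, -3, 48, 5, -43, -16, -49, 18, 20] -> [49, 48, 20, 18, 5, -3, -16, -43, -49]
  [-43, 24, 23, -49, -13, -7, -29] -> [-44, 23, 22, -50, -14, -8, -30] -> [-30, -8, -14, -50, 22, 23, -44] -> [23, 22, -8, -14, -30, -44, -50]
  [-31, -14, 50, 22] -> [-32, -15, 49, 21] -> [21, 49, -15, -32] -> [49, 21, -15, -32]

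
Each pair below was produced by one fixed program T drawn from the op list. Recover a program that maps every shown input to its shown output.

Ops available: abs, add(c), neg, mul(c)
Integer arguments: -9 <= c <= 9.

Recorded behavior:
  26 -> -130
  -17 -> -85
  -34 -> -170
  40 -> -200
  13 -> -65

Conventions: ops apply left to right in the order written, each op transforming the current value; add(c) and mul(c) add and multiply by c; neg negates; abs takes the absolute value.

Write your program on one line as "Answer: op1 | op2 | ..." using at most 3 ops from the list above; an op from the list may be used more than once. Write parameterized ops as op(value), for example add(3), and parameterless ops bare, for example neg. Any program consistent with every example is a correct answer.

abs | mul(-5)

Check, running the answer program on each example:
  26 -> 26 -> -130
  -17 -> 17 -> -85
  -34 -> 34 -> -170
  40 -> 40 -> -200
  13 -> 13 -> -65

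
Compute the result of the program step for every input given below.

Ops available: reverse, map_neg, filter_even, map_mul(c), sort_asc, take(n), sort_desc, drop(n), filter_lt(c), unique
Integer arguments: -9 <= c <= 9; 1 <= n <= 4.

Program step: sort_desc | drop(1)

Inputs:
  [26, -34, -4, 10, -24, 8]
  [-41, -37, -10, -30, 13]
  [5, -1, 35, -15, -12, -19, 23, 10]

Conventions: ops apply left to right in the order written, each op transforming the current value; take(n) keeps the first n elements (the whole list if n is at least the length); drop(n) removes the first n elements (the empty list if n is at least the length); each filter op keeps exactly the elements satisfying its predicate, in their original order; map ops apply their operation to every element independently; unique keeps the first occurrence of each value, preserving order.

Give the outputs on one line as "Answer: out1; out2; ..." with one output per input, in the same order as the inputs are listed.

[10, 8, -4, -24, -34]; [-10, -30, -37, -41]; [23, 10, 5, -1, -12, -15, -19]

Execution, op by op:
  [26, -34, -4, 10, -24, 8] -> [26, 10, 8, -4, -24, -34] -> [10, 8, -4, -24, -34]
  [-41, -37, -10, -30, 13] -> [13, -10, -30, -37, -41] -> [-10, -30, -37, -41]
  [5, -1, 35, -15, -12, -19, 23, 10] -> [35, 23, 10, 5, -1, -12, -15, -19] -> [23, 10, 5, -1, -12, -15, -19]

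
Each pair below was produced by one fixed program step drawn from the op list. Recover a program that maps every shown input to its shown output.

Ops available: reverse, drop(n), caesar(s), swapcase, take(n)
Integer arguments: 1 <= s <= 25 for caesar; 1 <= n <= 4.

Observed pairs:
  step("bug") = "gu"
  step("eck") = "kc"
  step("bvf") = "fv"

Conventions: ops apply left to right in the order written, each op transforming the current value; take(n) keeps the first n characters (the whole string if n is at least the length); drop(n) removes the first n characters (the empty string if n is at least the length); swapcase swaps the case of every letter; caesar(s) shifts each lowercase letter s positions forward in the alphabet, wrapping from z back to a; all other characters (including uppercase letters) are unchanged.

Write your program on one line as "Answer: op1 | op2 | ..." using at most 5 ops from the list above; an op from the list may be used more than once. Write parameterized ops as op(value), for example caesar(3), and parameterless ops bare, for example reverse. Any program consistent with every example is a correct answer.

swapcase | reverse | take(2) | swapcase

Check, running the answer program on each example:
  "bug" -> "BUG" -> "GUB" -> "GU" -> "gu"
  "eck" -> "ECK" -> "KCE" -> "KC" -> "kc"
  "bvf" -> "BVF" -> "FVB" -> "FV" -> "fv"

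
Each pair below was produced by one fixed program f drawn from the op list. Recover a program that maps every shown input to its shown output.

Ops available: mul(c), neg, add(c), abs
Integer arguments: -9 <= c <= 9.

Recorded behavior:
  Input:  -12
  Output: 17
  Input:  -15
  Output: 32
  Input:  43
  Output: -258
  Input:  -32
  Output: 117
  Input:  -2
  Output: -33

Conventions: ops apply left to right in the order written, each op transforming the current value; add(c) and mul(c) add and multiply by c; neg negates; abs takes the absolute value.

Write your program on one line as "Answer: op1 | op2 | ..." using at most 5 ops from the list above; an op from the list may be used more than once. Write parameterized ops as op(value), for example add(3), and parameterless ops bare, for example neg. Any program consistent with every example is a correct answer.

add(7) | mul(-5) | neg | add(8) | neg

Check, running the answer program on each example:
  -12 -> -5 -> 25 -> -25 -> -17 -> 17
  -15 -> -8 -> 40 -> -40 -> -32 -> 32
  43 -> 50 -> -250 -> 250 -> 258 -> -258
  -32 -> -25 -> 125 -> -125 -> -117 -> 117
  -2 -> 5 -> -25 -> 25 -> 33 -> -33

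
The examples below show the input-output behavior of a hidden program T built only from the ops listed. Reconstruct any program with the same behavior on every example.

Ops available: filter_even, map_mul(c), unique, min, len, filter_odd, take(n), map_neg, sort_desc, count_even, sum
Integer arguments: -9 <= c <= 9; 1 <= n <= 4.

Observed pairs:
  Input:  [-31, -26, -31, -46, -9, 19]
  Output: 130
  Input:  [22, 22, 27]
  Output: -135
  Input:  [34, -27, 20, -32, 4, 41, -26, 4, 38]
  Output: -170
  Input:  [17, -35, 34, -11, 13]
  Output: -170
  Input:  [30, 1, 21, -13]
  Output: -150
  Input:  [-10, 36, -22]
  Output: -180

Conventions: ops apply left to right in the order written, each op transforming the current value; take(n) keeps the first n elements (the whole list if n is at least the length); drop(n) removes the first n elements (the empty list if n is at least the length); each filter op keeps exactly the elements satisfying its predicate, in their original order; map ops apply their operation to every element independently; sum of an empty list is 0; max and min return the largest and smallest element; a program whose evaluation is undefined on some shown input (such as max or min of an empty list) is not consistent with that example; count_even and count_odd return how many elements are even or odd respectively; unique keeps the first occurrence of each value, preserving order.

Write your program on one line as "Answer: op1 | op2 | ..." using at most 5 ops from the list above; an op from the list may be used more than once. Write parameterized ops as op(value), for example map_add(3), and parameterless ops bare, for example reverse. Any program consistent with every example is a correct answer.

take(4) | sort_desc | map_mul(-5) | min

Check, running the answer program on each example:
  [-31, -26, -31, -46, -9, 19] -> [-31, -26, -31, -46] -> [-26, -31, -31, -46] -> [130, 155, 155, 230] -> 130
  [22, 22, 27] -> [22, 22, 27] -> [27, 22, 22] -> [-135, -110, -110] -> -135
  [34, -27, 20, -32, 4, 41, -26, 4, 38] -> [34, -27, 20, -32] -> [34, 20, -27, -32] -> [-170, -100, 135, 160] -> -170
  [17, -35, 34, -11, 13] -> [17, -35, 34, -11] -> [34, 17, -11, -35] -> [-170, -85, 55, 175] -> -170
  [30, 1, 21, -13] -> [30, 1, 21, -13] -> [30, 21, 1, -13] -> [-150, -105, -5, 65] -> -150
  [-10, 36, -22] -> [-10, 36, -22] -> [36, -10, -22] -> [-180, 50, 110] -> -180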